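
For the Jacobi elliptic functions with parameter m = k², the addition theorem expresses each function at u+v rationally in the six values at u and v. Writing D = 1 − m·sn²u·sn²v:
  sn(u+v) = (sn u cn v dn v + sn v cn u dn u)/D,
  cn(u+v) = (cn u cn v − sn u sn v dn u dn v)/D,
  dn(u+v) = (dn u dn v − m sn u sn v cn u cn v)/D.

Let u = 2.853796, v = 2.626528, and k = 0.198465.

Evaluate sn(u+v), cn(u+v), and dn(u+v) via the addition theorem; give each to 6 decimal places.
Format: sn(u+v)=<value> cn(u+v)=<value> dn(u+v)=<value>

sn u = 0.3138330100032215, cn u = -0.9494781945007046, dn u = 0.9980584127079329
sn v = 0.5190122946020761, cn v = -0.8547667740687443, dn v = 0.9946807579855556
m = k² = 0.039388356225
D = 1 − m·sn²u·sn²v = 0.99895499012873
sn(u+v) = (sn u·cn v·dn v + sn v·cn u·dn u)/D = -0.7586611813901846/0.99895499012873 = -0.7594548191730039
cn(u+v) = (cn u·cn v − sn u·sn v·dn u·dn v)/D = 0.6498802075419288/0.99895499012873 = 0.6505600492152126
dn(u+v) = (dn u·dn v − m·sn u·sn v·cn u·cn v)/D = 0.9875426282547122/0.99895499012873 = 0.988575699619312

sn(u+v)=-0.759455 cn(u+v)=0.650560 dn(u+v)=0.988576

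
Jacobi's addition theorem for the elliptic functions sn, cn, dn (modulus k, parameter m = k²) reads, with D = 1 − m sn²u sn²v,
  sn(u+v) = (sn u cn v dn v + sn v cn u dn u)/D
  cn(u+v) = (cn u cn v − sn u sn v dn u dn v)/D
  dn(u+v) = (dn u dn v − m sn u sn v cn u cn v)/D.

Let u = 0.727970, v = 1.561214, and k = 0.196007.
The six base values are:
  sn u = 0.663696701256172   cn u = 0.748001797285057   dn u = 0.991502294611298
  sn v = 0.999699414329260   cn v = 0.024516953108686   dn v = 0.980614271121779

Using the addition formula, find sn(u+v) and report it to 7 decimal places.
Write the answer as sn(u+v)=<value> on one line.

sn(u+v)=0.7704089

m = k² = 0.038418744049
D = 1 − m·sn²u·sn²v = 0.9830869724331435
sn(u+v) = (sn u·cn v·dn v + sn v·cn u·dn u)/D = 0.7573789501666327/0.9830869724331435 = 0.7704088970807103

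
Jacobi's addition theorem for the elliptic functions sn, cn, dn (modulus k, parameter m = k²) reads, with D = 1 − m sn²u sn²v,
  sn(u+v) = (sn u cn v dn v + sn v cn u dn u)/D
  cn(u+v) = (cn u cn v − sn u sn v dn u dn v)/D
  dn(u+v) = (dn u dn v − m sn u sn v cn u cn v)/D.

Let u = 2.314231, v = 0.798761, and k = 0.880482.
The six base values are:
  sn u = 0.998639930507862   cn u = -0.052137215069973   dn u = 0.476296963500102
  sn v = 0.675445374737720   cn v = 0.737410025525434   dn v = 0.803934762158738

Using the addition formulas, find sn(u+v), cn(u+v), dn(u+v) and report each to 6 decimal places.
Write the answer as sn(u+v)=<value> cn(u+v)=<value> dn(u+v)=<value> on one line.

sn(u+v)=0.888729 cn(u+v)=-0.458432 dn(u+v)=0.622638

m = k² = 0.775248552324
D = 1 − m·sn²u·sn²v = 0.6472725305176645
sn(u+v) = (sn u·cn v·dn v + sn v·cn u·dn u)/D = 0.5752500660683303/0.6472725305176645 = 0.8887293048080794
cn(u+v) = (cn u·cn v − sn u·sn v·dn u·dn v)/D = -0.2967306695492101/0.6472725305176645 = -0.4584323535434077
dn(u+v) = (dn u·dn v − m·sn u·sn v·cn u·cn v)/D = 0.4030163579941807/0.6472725305176645 = 0.622637820999237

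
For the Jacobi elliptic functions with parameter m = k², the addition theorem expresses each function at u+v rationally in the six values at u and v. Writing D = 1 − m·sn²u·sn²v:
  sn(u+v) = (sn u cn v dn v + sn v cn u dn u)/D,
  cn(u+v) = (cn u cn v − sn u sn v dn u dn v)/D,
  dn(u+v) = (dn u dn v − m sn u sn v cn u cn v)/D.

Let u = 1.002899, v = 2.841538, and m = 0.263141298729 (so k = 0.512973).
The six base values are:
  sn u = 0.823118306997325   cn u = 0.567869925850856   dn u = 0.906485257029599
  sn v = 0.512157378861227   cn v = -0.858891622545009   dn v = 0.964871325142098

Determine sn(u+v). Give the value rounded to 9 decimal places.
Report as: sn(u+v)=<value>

sn(u+v)=-0.439024411

m = k² = 0.263141298729
D = 1 − m·sn²u·sn²v = 0.9532350575715902
sn(u+v) = (sn u·cn v·dn v + sn v·cn u·dn u)/D = -0.4184934597378666/0.9532350575715902 = -0.4390244110450551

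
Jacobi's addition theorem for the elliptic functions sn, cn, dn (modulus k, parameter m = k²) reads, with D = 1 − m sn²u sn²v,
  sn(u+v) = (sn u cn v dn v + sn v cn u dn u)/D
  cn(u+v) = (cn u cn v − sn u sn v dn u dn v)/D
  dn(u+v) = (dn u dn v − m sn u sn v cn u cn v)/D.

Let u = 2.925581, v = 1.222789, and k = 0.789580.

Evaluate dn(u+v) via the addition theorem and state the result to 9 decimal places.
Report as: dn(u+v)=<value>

dn(u+v)=0.988091420

sn u = 0.8051004975512672, cn u = -0.5931384230031822, dn u = 0.7719434134601194
sn v = 0.8830392778351702, cn v = 0.4692990877898028, dn v = 0.7168473434122687
m = k² = 0.6234365764
D = 1 − m·sn²u·sn²v = 0.684897019228037
dn(u+v) = (dn u·dn v − m·sn u·sn v·cn u·cn v)/D = 0.6767408685560657/0.684897019228037 = 0.9880914203989903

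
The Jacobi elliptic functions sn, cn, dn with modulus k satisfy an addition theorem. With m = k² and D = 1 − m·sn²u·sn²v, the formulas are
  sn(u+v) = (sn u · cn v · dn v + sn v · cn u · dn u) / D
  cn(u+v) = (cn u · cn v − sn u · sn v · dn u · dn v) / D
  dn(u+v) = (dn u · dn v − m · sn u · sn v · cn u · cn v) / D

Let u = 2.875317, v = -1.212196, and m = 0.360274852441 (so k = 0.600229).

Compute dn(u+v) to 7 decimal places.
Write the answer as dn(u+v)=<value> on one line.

dn(u+v)=0.8009376

sn u = 0.575291466868939, cn u = -0.8179484874659189, dn u = 0.938489923704357
sn v = -0.905532506242618, cn v = 0.4242768908837282, dn v = 0.8393917683885631
m = k² = 0.360274852441
D = 1 − m·sn²u·sn²v = 0.9022272335649249
dn(u+v) = (dn u·dn v − m·sn u·sn v·cn u·cn v)/D = 0.7226276903522689/0.9022272335649249 = 0.8009375725636064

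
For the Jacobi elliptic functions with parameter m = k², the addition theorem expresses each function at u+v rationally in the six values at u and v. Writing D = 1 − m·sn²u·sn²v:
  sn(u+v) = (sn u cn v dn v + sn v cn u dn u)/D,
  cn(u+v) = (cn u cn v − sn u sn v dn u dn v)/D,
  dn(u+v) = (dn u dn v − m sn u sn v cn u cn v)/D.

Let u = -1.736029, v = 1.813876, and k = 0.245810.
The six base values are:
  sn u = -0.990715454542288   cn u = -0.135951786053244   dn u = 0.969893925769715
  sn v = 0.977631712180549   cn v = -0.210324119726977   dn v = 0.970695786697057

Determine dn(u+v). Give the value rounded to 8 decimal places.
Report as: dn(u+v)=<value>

m = k² = 0.0604225561
D = 1 − m·sn²u·sn²v = 0.943317691365537
dn(u+v) = (dn u·dn v − m·sn u·sn v·cn u·cn v)/D = 0.9431453378274527/0.943317691365537 = 0.9998172900395467

dn(u+v)=0.99981729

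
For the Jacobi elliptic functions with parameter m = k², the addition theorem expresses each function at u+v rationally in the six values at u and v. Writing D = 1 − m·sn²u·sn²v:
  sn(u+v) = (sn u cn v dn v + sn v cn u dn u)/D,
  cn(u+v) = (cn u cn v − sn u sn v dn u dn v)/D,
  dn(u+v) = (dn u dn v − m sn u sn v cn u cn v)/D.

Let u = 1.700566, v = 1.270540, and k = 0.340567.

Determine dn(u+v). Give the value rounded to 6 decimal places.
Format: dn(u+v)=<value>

dn(u+v)=0.995935

sn u = 0.9971015399979977, cn u = -0.07608231682606241, dn u = 0.9405772190426642
sn v = 0.946388605373883, cn v = 0.3230303509246102, dn v = 0.9466346094178993
m = k² = 0.115985881489
D = 1 − m·sn²u·sn²v = 0.8967184119753846
dn(u+v) = (dn u·dn v − m·sn u·sn v·cn u·cn v)/D = 0.8930728789762802/0.8967184119753846 = 0.9959345844242524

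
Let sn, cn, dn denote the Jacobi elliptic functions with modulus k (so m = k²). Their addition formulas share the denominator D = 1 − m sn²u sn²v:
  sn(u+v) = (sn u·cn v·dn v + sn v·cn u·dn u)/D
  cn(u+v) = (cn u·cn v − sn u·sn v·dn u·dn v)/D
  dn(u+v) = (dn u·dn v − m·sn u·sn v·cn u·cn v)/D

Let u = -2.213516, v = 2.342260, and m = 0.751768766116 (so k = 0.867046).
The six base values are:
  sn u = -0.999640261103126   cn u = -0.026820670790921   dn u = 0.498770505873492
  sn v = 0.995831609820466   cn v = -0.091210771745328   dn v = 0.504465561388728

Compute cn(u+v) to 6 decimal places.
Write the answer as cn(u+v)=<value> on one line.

cn(u+v)=0.991758

m = k² = 0.751768766116
D = 1 − m·sn²u·sn²v = 0.2550217872744452
cn(u+v) = (cn u·cn v − sn u·sn v·dn u·dn v)/D = 0.2529199205591826/0.2550217872744452 = 0.9917580896215715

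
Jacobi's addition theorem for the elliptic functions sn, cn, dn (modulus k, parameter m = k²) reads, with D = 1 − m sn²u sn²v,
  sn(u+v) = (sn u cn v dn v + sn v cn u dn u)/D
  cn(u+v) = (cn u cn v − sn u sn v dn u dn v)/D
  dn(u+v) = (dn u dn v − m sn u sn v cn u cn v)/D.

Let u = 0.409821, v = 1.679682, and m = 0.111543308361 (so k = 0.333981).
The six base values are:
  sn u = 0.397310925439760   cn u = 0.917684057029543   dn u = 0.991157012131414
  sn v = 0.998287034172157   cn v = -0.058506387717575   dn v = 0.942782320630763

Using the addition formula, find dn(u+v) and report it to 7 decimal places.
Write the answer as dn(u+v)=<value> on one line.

dn(u+v)=0.9535531

m = k² = 0.111543308361
D = 1 − m·sn²u·sn²v = 0.9824524940732661
dn(u+v) = (dn u·dn v − m·sn u·sn v·cn u·cn v)/D = 0.9368206488218899/0.9824524940732661 = 0.9535531279866921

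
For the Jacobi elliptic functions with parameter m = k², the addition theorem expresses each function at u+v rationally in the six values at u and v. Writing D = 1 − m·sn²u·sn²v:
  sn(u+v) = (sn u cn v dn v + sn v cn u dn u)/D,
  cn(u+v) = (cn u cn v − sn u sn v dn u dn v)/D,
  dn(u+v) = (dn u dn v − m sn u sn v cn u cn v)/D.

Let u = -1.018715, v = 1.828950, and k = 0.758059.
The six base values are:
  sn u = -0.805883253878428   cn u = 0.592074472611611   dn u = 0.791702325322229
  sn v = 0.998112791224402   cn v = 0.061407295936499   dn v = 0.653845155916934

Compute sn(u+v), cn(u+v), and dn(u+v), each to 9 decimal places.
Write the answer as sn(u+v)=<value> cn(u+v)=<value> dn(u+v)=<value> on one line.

m = k² = 0.574653447481
D = 1 − m·sn²u·sn²v = 0.6281998833878904
sn(u+v) = (sn u·cn v·dn v + sn v·cn u·dn u)/D = 0.4355052056662396/0.6281998833878904 = 0.6932589724747388
cn(u+v) = (cn u·cn v − sn u·sn v·dn u·dn v)/D = 0.4527364678553799/0.6281998833878904 = 0.7206885576192183
dn(u+v) = (dn u·dn v − m·sn u·sn v·cn u·cn v)/D = 0.5344563325510325/0.6281998833878904 = 0.8507743262681016

sn(u+v)=0.693258972 cn(u+v)=0.720688558 dn(u+v)=0.850774326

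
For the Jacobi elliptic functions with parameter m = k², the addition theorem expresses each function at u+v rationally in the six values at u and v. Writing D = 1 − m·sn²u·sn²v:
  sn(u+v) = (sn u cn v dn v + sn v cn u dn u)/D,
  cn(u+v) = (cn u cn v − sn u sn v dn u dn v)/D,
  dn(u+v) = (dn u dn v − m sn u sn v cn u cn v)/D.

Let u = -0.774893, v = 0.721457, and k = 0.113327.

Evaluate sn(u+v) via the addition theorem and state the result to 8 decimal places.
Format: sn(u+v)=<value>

sn u = -0.6990086080278018, cn u = 0.7151132538997127, dn u = 0.9968574313512775
sn v = 0.659935560647305, cn v = 0.7513222050446314, dn v = 0.9971994172094357
m = k² = 0.012843008929
D = 1 − m·sn²u·sn²v = 0.9972670298119293
sn(u+v) = (sn u·cn v·dn v + sn v·cn u·dn u)/D = -0.05326427882185161/0.9972670298119293 = -0.05341024743583122

sn(u+v)=-0.05341025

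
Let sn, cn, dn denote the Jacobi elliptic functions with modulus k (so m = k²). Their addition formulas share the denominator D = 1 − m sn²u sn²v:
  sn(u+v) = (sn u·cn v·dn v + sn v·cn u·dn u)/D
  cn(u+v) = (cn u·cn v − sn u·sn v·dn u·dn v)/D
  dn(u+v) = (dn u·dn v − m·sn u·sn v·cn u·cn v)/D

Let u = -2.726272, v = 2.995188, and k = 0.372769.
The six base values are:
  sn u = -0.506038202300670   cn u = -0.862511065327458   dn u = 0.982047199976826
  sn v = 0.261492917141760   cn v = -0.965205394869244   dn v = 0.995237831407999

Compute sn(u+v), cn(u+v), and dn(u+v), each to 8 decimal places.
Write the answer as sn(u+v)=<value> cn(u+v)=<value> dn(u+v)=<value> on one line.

sn(u+v)=0.26525877 cn(u+v)=0.96417726 dn(u+v)=0.99509934

m = k² = 0.138956727361
D = 1 − m·sn²u·sn²v = 0.9975668658981755
sn(u+v) = (sn u·cn v·dn v + sn v·cn u·dn u)/D = 0.2646133626159277/0.9975668658981755 = 0.2652587727817912
cn(u+v) = (cn u·cn v − sn u·sn v·dn u·dn v)/D = 0.9618312847183752/0.9975668658981755 = 0.9641772572832747
dn(u+v) = (dn u·dn v − m·sn u·sn v·cn u·cn v)/D = 0.9926781299571902/0.9975668658981755 = 0.9950993400962815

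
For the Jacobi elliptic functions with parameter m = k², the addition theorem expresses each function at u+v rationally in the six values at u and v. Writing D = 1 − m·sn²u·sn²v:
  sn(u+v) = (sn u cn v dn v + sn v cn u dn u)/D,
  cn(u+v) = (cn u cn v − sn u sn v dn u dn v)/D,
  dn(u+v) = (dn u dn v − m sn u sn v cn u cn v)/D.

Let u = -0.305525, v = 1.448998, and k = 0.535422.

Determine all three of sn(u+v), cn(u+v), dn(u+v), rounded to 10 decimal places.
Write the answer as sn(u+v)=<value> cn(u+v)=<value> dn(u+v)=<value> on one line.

sn(u+v)=0.8860001371 cn(u+v)=0.4636849761 dn(u+v)=0.8803180410

sn u = -0.2995197188675771, cn u = 0.9540901100050705, dn u = 0.9870570604053301
sn v = 0.9763554808255315, cn v = 0.2161711707465755, dn v = 0.8524785497611688
m = k² = 0.286676718084
D = 1 − m·sn²u·sn²v = 0.9754834587942671
sn(u+v) = (sn u·cn v·dn v + sn v·cn u·dn u)/D = 0.8642784782254539/0.9754834587942671 = 0.8860001370948242
cn(u+v) = (cn u·cn v − sn u·sn v·dn u·dn v)/D = 0.4523170242844283/0.9754834587942671 = 0.4636849761076508
dn(u+v) = (dn u·dn v − m·sn u·sn v·cn u·cn v)/D = 0.8587356875057489/0.9754834587942671 = 0.8803180410328817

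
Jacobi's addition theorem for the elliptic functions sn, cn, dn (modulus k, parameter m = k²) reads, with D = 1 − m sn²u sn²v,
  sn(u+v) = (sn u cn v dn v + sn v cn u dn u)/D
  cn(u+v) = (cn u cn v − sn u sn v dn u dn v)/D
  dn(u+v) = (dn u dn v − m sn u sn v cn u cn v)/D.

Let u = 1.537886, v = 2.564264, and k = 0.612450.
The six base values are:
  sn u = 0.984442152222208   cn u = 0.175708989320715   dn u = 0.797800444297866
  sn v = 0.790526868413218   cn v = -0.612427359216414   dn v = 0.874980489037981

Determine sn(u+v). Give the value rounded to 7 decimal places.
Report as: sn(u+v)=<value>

m = k² = 0.3750950025
D = 1 − m·sn²u·sn²v = 0.7728279218084522
sn(u+v) = (sn u·cn v·dn v + sn v·cn u·dn u)/D = -0.4167085135045398/0.7728279218084522 = -0.5391996093120226

sn(u+v)=-0.5391996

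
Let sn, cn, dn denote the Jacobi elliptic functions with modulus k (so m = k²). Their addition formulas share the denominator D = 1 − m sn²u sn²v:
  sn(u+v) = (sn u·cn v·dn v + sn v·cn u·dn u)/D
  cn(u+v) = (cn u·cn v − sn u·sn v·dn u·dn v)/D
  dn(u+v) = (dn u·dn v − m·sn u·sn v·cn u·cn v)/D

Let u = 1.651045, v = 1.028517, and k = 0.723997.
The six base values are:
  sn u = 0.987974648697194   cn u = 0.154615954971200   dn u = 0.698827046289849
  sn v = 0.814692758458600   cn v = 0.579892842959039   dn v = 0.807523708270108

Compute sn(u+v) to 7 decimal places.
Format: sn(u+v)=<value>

sn(u+v)=0.8338337

m = k² = 0.524171656009
D = 1 − m·sn²u·sn²v = 0.6604115998991458
sn(u+v) = (sn u·cn v·dn v + sn v·cn u·dn u)/D = 0.5506734195544133/0.6604115998991458 = 0.8338336571291433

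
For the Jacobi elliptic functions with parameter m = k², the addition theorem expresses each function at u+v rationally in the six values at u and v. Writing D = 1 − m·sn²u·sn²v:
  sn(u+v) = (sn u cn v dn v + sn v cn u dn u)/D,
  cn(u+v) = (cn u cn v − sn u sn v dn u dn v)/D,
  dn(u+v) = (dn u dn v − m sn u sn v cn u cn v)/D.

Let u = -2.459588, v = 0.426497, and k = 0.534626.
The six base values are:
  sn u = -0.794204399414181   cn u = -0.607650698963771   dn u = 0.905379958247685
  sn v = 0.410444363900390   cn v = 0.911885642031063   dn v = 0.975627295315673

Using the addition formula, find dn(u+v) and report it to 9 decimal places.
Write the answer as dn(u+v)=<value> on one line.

dn(u+v)=0.857737084

m = k² = 0.285824959876
D = 1 − m·sn²u·sn²v = 0.9696280049092331
dn(u+v) = (dn u·dn v − m·sn u·sn v·cn u·cn v)/D = 0.8316858975000968/0.9696280049092331 = 0.8577370840046549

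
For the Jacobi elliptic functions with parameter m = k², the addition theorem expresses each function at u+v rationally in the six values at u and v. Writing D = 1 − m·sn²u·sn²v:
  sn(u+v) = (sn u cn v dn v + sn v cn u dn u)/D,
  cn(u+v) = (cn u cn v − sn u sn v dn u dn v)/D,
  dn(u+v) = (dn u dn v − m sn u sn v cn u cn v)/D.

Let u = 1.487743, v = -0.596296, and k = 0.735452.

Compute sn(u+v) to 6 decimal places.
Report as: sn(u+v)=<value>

sn u = 0.9619492315983422, cn u = 0.2732282485896344, dn u = 0.7067458920009697
sn v = -0.5468681928416939, cn v = 0.8372187167389773, dn v = 0.9155538955743722
m = k² = 0.540889644304
D = 1 − m·sn²u·sn²v = 0.850314993757044
sn(u+v) = (sn u·cn v·dn v + sn v·cn u·dn u)/D = 0.6317503689624491/0.850314993757044 = 0.7429604012639059

sn(u+v)=0.742960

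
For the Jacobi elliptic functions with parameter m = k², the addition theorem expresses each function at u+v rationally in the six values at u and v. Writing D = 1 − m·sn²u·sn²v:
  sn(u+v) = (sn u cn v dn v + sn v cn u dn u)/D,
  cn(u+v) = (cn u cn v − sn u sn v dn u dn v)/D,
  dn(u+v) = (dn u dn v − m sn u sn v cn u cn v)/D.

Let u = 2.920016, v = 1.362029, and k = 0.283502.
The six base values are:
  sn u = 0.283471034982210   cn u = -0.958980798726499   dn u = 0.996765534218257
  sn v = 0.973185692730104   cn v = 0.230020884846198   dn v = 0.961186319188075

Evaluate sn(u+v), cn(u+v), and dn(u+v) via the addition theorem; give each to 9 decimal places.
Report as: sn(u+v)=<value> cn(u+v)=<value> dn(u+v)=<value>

m = k² = 0.080373384004
D = 1 − m·sn²u·sn²v = 0.9938832453070668
sn(u+v) = (sn u·cn v·dn v + sn v·cn u·dn u)/D = -0.867574333684515/0.9938832453070668 = -0.8729137328564908
cn(u+v) = (cn u·cn v − sn u·sn v·dn u·dn v)/D = -0.4848903802242078/0.9938832453070668 = -0.4878745894085353
dn(u+v) = (dn u·dn v − m·sn u·sn v·cn u·cn v)/D = 0.9629683518796415/0.9938832453070668 = 0.9688948439634135

sn(u+v)=-0.872913733 cn(u+v)=-0.487874589 dn(u+v)=0.968894844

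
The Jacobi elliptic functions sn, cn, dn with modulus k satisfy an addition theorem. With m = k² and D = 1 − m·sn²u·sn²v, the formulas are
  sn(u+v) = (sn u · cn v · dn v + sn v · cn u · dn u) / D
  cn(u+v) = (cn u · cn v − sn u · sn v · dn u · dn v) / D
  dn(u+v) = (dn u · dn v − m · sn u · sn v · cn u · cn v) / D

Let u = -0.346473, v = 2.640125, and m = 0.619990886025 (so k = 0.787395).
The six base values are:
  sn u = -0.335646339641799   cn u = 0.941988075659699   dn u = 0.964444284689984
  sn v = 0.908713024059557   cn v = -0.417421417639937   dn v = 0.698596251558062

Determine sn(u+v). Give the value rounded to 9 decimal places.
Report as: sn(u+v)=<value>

m = k² = 0.619990886025
D = 1 − m·sn²u·sn²v = 0.9423230028807595
sn(u+v) = (sn u·cn v·dn v + sn v·cn u·dn u)/D = 0.9234387592701662/0.9423230028807595 = 0.979959903819749

sn(u+v)=0.979959904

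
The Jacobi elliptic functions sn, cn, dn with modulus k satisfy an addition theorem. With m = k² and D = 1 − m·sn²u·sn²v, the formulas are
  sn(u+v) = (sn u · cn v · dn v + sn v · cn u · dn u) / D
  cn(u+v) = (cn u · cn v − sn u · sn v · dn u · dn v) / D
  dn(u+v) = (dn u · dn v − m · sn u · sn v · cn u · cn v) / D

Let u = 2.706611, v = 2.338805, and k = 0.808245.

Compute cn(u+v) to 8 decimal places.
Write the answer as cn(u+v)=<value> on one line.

cn(u+v)=-0.59890748

sn u = 0.9088442593296255, cn u = -0.4171356041907528, dn u = 0.6785341821674735
sn v = 0.9810755322343917, cn v = -0.1936254116871156, dn v = 0.6092875013221926
m = k² = 0.653259980025
D = 1 − m·sn²u·sn²v = 0.4806383482927955
cn(u+v) = (cn u·cn v − sn u·sn v·dn u·dn v)/D = -0.2878579039301098/0.4806383482927955 = -0.5989074840835471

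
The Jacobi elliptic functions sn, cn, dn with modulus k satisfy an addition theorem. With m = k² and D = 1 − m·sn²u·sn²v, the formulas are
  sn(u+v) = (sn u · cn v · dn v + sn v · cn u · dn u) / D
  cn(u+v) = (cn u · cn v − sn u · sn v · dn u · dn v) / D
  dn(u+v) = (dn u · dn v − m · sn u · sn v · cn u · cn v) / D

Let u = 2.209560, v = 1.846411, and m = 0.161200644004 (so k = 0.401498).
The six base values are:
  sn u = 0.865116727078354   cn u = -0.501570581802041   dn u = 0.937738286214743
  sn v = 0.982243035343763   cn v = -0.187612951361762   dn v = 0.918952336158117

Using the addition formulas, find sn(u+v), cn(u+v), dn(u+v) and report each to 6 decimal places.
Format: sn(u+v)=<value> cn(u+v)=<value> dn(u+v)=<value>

m = k² = 0.161200644004
D = 1 − m·sn²u·sn²v = 0.8835996979933204
sn(u+v) = (sn u·cn v·dn v + sn v·cn u·dn u)/D = -0.6111425835909322/0.8835996979933204 = -0.6916509647738156
cn(u+v) = (cn u·cn v − sn u·sn v·dn u·dn v)/D = -0.6381639043503538/0.8835996979933204 = -0.7222319176881136
dn(u+v) = (dn u·dn v − m·sn u·sn v·cn u·cn v)/D = 0.8488467177623775/0.8835996979933204 = 0.9606688636156533

sn(u+v)=-0.691651 cn(u+v)=-0.722232 dn(u+v)=0.960669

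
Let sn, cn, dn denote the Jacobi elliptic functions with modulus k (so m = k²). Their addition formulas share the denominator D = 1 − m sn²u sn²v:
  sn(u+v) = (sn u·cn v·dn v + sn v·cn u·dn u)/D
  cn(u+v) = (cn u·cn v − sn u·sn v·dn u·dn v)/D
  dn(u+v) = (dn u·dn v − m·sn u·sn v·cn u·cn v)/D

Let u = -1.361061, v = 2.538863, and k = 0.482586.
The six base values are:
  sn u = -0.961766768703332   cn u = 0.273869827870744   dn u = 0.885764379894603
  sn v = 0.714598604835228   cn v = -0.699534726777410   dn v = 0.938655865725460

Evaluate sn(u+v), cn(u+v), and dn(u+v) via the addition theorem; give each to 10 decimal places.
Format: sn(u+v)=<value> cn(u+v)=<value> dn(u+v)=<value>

sn(u+v)=0.9043512227 cn(u+v)=0.4267890181 dn(u+v)=0.8997395539

m = k² = 0.232889247396
D = 1 − m·sn²u·sn²v = 0.8899947785723669
sn(u+v) = (sn u·cn v·dn v + sn v·cn u·dn u)/D = 0.8048678661995667/0.8899947785723669 = 0.9043512227011584
cn(u+v) = (cn u·cn v − sn u·sn v·dn u·dn v)/D = 0.3798399976903864/0.8899947785723669 = 0.4267890181329879
dn(u+v) = (dn u·dn v − m·sn u·sn v·cn u·cn v)/D = 0.8007635050798367/0.8899947785723669 = 0.8997395539379845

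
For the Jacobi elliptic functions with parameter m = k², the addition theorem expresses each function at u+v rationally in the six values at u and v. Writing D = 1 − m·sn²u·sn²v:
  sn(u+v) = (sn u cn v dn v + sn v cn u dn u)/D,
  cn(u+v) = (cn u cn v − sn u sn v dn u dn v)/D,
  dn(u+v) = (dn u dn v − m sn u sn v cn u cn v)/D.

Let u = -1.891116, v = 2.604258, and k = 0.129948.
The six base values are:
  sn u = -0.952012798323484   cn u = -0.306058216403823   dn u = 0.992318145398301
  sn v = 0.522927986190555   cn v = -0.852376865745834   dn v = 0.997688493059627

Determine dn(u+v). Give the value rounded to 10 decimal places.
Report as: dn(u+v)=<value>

m = k² = 0.016886482704
D = 1 − m·sn²u·sn²v = 0.9958148739442087
dn(u+v) = (dn u·dn v − m·sn u·sn v·cn u·cn v)/D = 0.992217500842989/0.9958148739442087 = 0.9963875081650756

dn(u+v)=0.9963875082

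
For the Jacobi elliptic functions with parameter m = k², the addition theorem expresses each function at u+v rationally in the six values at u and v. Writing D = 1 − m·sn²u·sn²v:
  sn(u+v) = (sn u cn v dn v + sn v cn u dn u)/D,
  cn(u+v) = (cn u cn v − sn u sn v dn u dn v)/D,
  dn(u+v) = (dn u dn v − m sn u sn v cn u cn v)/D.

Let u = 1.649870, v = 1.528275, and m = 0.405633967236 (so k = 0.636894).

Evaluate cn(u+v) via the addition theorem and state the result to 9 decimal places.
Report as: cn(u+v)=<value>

cn(u+v)=-0.928285619

sn u = 0.9948474273086124, cn u = 0.1013834127332238, dn u = 0.7736506838297221
sn v = 0.9808488115310131, cn v = 0.1947706572310088, dn v = 0.7808674691066356
m = k² = 0.405633967236
D = 1 − m·sn²u·sn²v = 0.6137651853866206
cn(u+v) = (cn u·cn v − sn u·sn v·dn u·dn v)/D = -0.5697493952611429/0.6137651853866206 = -0.9282856193647553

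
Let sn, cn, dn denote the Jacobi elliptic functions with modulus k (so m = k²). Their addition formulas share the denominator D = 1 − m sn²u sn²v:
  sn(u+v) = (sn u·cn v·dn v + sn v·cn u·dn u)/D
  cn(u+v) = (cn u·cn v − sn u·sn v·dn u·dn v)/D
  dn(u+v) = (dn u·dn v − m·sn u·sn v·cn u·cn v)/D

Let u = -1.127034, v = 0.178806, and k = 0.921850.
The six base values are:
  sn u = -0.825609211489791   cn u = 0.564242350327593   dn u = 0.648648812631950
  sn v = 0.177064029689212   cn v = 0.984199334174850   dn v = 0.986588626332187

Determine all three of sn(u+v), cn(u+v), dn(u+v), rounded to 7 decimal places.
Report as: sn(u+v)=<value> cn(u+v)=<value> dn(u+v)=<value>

sn(u+v)=-0.7504912 cn(u+v)=0.6608804 dn(u+v)=0.7220505

m = k² = 0.8498074225
D = 1 − m·sn²u·sn²v = 0.981839396886141
sn(u+v) = (sn u·cn v·dn v + sn v·cn u·dn u)/D = -0.7368618636513443/0.981839396886141 = -0.7504912371496481
cn(u+v) = (cn u·cn v − sn u·sn v·dn u·dn v)/D = 0.6488784132439674/0.981839396886141 = 0.6608803998921368
dn(u+v) = (dn u·dn v − m·sn u·sn v·cn u·cn v)/D = 0.7089376340765545/0.981839396886141 = 0.7220505067579463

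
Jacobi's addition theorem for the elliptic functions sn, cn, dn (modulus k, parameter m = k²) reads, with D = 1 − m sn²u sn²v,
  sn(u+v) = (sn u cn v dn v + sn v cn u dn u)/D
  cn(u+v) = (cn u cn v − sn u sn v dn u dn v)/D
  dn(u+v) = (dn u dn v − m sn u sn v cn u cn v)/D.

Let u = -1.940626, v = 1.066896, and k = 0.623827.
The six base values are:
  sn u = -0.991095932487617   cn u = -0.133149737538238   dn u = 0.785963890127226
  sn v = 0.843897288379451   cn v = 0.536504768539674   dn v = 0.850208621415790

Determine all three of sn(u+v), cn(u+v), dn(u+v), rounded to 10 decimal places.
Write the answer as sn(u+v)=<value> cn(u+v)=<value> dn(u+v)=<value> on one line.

m = k² = 0.389160125929
D = 1 − m·sn²u·sn²v = 0.7277681681052685
sn(u+v) = (sn u·cn v·dn v + sn v·cn u·dn u)/D = -0.5403940682212633/0.7277681681052685 = -0.7425360051514339
cn(u+v) = (cn u·cn v − sn u·sn v·dn u·dn v)/D = 0.4874635961162341/0.7277681681052685 = 0.6698061518482416
dn(u+v) = (dn u·dn v − m·sn u·sn v·cn u·cn v)/D = 0.6449819604175902/0.7277681681052685 = 0.8862464568858367

sn(u+v)=-0.7425360052 cn(u+v)=0.6698061518 dn(u+v)=0.8862464569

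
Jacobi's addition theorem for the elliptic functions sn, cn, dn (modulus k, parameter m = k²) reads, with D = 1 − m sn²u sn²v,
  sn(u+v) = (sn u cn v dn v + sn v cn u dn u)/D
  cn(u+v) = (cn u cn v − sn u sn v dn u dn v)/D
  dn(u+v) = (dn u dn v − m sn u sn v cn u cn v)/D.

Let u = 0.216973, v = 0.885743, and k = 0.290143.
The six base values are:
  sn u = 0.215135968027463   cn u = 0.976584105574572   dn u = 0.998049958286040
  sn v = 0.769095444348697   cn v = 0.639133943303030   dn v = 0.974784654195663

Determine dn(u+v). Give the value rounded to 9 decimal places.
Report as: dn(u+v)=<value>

m = k² = 0.084182960449
D = 1 − m·sn²u·sn²v = 0.9976953195265632
dn(u+v) = (dn u·dn v − m·sn u·sn v·cn u·cn v)/D = 0.9641897963315282/0.9976953195265632 = 0.9664170789024706

dn(u+v)=0.966417079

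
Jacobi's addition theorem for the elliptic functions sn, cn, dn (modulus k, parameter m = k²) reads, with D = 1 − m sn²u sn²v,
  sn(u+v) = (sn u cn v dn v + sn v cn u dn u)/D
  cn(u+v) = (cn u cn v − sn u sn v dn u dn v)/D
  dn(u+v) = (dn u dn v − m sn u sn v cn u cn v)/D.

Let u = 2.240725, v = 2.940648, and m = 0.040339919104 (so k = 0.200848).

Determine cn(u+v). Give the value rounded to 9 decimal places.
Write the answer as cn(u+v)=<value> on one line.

cn(u+v)=0.400678621

sn u = 0.8008446748309703, cn u = -0.5988721122200276, dn u = 0.9869791813452462
sn v = 0.231172587288196, cn v = -0.9729127581065434, dn v = 0.9989215203700763
m = k² = 0.040339919104
D = 1 − m·sn²u·sn²v = 0.9986173754165233
cn(u+v) = (cn u·cn v − sn u·sn v·dn u·dn v)/D = 0.4001246333064233/0.9986173754165233 = 0.40067862141847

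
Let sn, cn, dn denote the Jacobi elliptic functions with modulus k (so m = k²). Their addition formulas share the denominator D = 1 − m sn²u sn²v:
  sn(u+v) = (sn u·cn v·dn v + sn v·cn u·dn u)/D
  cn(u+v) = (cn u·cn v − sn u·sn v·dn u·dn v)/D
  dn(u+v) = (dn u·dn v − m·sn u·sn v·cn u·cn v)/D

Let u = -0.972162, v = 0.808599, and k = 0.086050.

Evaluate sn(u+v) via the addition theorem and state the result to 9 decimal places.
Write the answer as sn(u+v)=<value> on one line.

sn u = -0.8255771523826193, cn u = 0.5642892569097922, dn u = 0.9974734024240292
sn v = 0.7229252529400131, cn v = 0.6909262469045579, dn v = 0.9980632243597124
m = k² = 0.0074046025
D = 1 − m·sn²u·sn²v = 0.9973624307467145
sn(u+v) = (sn u·cn v·dn v + sn v·cn u·dn u)/D = -0.1623999053598072/0.9973624307467145 = -0.1628293791237155

sn(u+v)=-0.162829379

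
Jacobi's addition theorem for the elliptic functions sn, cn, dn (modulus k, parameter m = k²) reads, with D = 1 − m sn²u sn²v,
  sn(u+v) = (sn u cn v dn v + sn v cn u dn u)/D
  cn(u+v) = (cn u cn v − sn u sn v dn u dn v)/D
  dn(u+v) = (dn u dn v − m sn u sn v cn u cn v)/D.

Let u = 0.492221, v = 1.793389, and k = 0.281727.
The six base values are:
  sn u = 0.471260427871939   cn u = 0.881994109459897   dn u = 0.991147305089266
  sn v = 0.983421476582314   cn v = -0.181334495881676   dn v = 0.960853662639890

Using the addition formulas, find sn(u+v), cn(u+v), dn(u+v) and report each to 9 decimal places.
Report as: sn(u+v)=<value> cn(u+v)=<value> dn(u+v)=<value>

sn(u+v)=0.791068544 cn(u+v)=-0.611727520 dn(u+v)=0.974849233

m = k² = 0.079370102529
D = 1 − m·sn²u·sn²v = 0.98295259555944
sn(u+v) = (sn u·cn v·dn v + sn v·cn u·dn u)/D = 0.7775828785867648/0.98295259555944 = 0.7910685439964777
cn(u+v) = (cn u·cn v − sn u·sn v·dn u·dn v)/D = -0.601299153538204/0.98295259555944 = -0.6117275199787017
dn(u+v) = (dn u·dn v − m·sn u·sn v·cn u·cn v)/D = 0.9582305842606658/0.98295259555944 = 0.9748492334111964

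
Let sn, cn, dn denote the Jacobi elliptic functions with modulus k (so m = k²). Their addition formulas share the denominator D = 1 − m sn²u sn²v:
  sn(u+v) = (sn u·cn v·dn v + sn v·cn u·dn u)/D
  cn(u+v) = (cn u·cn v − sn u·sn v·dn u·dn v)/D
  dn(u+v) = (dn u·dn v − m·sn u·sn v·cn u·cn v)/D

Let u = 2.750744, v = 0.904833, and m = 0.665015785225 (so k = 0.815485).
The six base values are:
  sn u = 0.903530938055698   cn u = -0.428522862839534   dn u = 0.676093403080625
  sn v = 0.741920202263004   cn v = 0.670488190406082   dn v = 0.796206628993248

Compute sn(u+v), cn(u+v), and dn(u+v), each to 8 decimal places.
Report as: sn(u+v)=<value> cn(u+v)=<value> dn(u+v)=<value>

m = k² = 0.665015785225
D = 1 − m·sn²u·sn²v = 0.7011643514243289
sn(u+v) = (sn u·cn v·dn v + sn v·cn u·dn u)/D = 0.2673971893531581/0.7011643514243289 = 0.3813616434006858
cn(u+v) = (cn u·cn v − sn u·sn v·dn u·dn v)/D = -0.6481745064674568/0.7011643514243289 = -0.9244259283159079
dn(u+v) = (dn u·dn v − m·sn u·sn v·cn u·cn v)/D = 0.6663947653033321/0.7011643514243289 = 0.9504116459281384

sn(u+v)=0.38136164 cn(u+v)=-0.92442593 dn(u+v)=0.95041165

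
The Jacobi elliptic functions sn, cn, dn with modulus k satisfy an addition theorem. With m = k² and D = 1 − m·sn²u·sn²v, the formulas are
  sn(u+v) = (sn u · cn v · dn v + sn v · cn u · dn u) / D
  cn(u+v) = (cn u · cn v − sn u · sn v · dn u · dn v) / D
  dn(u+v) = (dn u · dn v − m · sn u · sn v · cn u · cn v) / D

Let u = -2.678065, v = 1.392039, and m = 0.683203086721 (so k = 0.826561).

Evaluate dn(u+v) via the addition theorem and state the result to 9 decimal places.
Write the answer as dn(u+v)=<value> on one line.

sn u = -0.9329278492907637, cn u = -0.3600633666699656, dn u = 0.6366876836570518
sn v = 0.9252213583199534, cn v = 0.3794277771969001, dn v = 0.6443248753353569
m = k² = 0.683203086721
D = 1 − m·sn²u·sn²v = 0.4909772012858231
dn(u+v) = (dn u·dn v − m·sn u·sn v·cn u·cn v)/D = 0.3296677523475675/0.4909772012858231 = 0.6714522619058455

dn(u+v)=0.671452262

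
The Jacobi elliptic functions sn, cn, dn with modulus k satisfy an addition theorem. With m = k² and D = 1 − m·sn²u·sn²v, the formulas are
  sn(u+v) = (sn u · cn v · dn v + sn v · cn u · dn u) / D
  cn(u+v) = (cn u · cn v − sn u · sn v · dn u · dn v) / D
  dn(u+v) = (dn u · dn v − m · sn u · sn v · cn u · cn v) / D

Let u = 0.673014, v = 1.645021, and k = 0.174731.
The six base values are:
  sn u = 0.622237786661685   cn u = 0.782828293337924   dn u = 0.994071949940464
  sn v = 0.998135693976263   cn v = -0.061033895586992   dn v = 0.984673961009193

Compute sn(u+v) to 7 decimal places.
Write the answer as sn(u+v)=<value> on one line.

m = k² = 0.030530922361
D = 1 − m·sn²u·sn²v = 0.9882230763407614
sn(u+v) = (sn u·cn v·dn v + sn v·cn u·dn u)/D = 0.7393413181244179/0.9882230763407614 = 0.7481522500588486

sn(u+v)=0.7481523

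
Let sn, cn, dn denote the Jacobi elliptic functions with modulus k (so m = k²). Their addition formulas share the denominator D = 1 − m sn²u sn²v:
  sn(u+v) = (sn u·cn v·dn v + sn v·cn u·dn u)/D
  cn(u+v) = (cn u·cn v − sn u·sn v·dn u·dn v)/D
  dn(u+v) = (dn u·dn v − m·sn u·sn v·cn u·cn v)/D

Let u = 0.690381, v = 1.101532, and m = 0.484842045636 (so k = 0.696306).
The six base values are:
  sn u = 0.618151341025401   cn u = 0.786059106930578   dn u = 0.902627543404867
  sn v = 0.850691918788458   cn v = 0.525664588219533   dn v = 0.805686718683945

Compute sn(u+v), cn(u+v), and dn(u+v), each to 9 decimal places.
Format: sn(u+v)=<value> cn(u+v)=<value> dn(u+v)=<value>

sn(u+v)=0.999367961 cn(u+v)=0.035548270 dn(u+v)=0.718171734

m = k² = 0.484842045636
D = 1 − m·sn²u·sn²v = 0.8659291012064801
sn(u+v) = (sn u·cn v·dn v + sn v·cn u·dn u)/D = 0.8653817998266956/0.8659291012064801 = 0.9993679605189133
cn(u+v) = (cn u·cn v − sn u·sn v·dn u·dn v)/D = 0.03078228134773802/0.8659291012064801 = 0.03554826983508204
dn(u+v) = (dn u·dn v − m·sn u·sn v·cn u·cn v)/D = 0.6218858040112644/0.8659291012064801 = 0.7181717338576617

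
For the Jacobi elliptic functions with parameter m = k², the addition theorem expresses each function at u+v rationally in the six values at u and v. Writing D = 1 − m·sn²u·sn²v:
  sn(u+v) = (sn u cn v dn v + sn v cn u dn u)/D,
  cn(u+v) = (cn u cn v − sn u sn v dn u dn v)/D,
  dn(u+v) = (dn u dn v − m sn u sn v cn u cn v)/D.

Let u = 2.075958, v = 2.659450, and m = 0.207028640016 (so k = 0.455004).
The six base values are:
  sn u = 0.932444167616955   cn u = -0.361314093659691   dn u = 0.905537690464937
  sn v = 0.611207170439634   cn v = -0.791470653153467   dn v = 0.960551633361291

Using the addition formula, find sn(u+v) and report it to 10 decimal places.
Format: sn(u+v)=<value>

m = k² = 0.207028640016
D = 1 − m·sn²u·sn²v = 0.9327560860103567
sn(u+v) = (sn u·cn v·dn v + sn v·cn u·dn u)/D = -0.9088661327568411/0.9327560860103567 = -0.9743877808873922

sn(u+v)=-0.9743877809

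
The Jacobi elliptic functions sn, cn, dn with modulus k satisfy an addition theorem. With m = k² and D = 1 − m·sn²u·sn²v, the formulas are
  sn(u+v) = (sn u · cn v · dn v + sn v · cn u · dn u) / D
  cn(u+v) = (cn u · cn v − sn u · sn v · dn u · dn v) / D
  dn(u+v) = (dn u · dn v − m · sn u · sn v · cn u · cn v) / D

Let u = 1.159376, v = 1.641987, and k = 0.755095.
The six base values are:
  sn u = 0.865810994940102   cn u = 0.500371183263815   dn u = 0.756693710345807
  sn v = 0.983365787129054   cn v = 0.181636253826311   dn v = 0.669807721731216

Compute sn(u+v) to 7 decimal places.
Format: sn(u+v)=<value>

sn(u+v)=0.8141747

m = k² = 0.570168459025
D = 1 − m·sn²u·sn²v = 0.5866865187518808
sn(u+v) = (sn u·cn v·dn v + sn v·cn u·dn u)/D = 0.4776653007881124/0.5866865187518808 = 0.8141746665737256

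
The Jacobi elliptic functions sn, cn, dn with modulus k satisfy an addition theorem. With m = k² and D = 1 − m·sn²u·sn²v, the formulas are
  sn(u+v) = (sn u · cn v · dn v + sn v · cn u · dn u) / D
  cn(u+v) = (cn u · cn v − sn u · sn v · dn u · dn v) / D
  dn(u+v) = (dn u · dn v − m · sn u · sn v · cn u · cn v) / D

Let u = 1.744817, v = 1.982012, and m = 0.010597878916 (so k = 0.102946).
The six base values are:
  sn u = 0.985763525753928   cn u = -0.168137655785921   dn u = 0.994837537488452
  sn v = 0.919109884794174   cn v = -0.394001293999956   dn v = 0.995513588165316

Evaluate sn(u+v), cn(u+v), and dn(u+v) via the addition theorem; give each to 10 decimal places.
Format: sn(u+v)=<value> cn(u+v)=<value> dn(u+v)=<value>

m = k² = 0.010597878916
D = 1 − m·sn²u·sn²v = 0.9913003993602375
sn(u+v) = (sn u·cn v·dn v + sn v·cn u·dn u)/D = -0.540388807855504/0.9913003993602375 = -0.5451312318690263
cn(u+v) = (cn u·cn v − sn u·sn v·dn u·dn v)/D = -0.831057409639234/0.9913003993602375 = -0.8383507261528184
dn(u+v) = (dn u·dn v − m·sn u·sn v·cn u·cn v)/D = 0.9897381918952622/0.9913003993602375 = 0.9984240826837319

sn(u+v)=-0.5451312319 cn(u+v)=-0.8383507262 dn(u+v)=0.9984240827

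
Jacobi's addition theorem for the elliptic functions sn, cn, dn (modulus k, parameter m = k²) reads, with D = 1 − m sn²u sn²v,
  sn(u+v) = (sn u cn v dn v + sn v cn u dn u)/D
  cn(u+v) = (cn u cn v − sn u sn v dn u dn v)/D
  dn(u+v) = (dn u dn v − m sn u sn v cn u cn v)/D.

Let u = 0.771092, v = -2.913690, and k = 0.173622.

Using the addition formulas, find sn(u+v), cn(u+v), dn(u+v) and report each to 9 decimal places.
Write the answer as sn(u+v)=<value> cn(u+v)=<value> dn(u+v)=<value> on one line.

sn(u+v)=-0.851438469 cn(u+v)=-0.524454511 dn(u+v)=0.989013018

sn u = 0.6954517942695154, cn u = 0.7185727533432586, dn u = 0.992683468353696
sn v = -0.2492530171763101, cn v = -0.9684383993979721, dn v = 0.9990631634177905
m = k² = 0.030144598884
D = 1 − m·sn²u·sn²v = 0.9990942164661472
sn(u+v) = (sn u·cn v·dn v + sn v·cn u·dn u)/D = -0.8506672499721058/0.9990942164661472 = -0.8514384689173399
cn(u+v) = (cn u·cn v − sn u·sn v·dn u·dn v)/D = -0.5239794683010008/0.9990942164661472 = -0.5244545105609217
dn(u+v) = (dn u·dn v − m·sn u·sn v·cn u·cn v)/D = 0.9881171861123864/0.9990942164661472 = 0.9890130178186927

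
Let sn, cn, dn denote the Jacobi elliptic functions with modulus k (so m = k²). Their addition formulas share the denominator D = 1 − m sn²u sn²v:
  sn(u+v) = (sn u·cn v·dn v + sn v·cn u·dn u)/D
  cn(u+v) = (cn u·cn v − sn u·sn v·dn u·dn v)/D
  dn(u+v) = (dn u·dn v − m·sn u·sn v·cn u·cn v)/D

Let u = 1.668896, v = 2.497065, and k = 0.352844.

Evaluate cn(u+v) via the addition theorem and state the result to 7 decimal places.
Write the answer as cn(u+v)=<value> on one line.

sn u = 0.9990954851128705, cn u = -0.04252307170322917, dn u = 0.9358024535132655
sn v = 0.6757723152593816, cn v = -0.7371104245151977, dn v = 0.97115668870362
m = k² = 0.124498888336
D = 1 − m·sn²u·sn²v = 0.9432481193180339
cn(u+v) = (cn u·cn v − sn u·sn v·dn u·dn v)/D = -0.5822494800643862/0.9432481193180339 = -0.6172813580432592

cn(u+v)=-0.6172814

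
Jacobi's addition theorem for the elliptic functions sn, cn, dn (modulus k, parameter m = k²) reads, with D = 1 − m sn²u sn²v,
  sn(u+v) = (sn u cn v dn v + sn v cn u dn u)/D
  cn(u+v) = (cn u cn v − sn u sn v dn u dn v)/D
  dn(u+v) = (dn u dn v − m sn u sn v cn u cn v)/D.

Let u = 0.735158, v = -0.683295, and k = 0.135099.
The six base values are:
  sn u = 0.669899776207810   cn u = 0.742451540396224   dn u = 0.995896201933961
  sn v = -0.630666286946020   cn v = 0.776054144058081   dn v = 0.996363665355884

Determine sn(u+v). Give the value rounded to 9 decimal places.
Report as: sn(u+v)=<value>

m = k² = 0.018251739801
D = 1 − m·sn²u·sn²v = 0.9967422093994964
sn(u+v) = (sn u·cn v·dn v + sn v·cn u·dn u)/D = 0.05167044796341381/0.9967422093994964 = 0.05183932964426531

sn(u+v)=0.051839330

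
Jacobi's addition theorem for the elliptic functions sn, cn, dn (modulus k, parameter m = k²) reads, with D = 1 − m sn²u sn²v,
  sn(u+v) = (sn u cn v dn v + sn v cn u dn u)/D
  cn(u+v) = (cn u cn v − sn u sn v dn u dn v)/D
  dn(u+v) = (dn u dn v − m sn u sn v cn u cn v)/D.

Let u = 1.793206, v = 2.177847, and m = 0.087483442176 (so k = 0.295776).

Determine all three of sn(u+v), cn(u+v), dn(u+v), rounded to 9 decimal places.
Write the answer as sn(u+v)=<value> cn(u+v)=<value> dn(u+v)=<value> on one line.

sn u = 0.9841979703249257, cn u = -0.1770716103961802, dn u = 0.9566919800776166
sn v = 0.8536742992880194, cn v = -0.5208072491192006, dn v = 0.9675978417534746
m = k² = 0.087483442176
D = 1 − m·sn²u·sn²v = 0.9382445619912229
sn(u+v) = (sn u·cn v·dn v + sn v·cn u·dn u)/D = -0.6405838006842948/0.9382445619912229 = -0.6827471499805904
cn(u+v) = (cn u·cn v − sn u·sn v·dn u·dn v)/D = -0.6855328237268915/0.9382445619912229 = -0.7306547263881766
dn(u+v) = (dn u·dn v − m·sn u·sn v·cn u·cn v)/D = 0.9189147060913005/0.9382445619912229 = 0.9793978492570222

sn(u+v)=-0.682747150 cn(u+v)=-0.730654726 dn(u+v)=0.979397849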